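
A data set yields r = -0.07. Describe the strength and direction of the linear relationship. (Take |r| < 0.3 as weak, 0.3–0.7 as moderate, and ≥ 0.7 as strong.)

weak negative

r = -0.07 < 0 so the relationship is negative.
|r| = 0.07, which falls in the weak range.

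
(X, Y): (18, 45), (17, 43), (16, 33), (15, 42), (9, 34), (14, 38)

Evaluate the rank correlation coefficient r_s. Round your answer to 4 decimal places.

Rank X: 6, 5, 4, 3, 1, 2
Rank Y: 6, 5, 1, 4, 2, 3
d = rank(X) − rank(Y): 0, 0, 3, -1, -1, -1; Σd² = 12
ρ = 1 − 6Σd² / [n(n²−1)] = 1 − 6×12 / (6×35) = 1 − 72/210 ≈ 0.6571

0.6571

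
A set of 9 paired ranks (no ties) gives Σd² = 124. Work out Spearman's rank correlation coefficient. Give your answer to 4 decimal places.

ρ = 1 − 6Σd² / [n(n²−1)] = 1 − 6×124 / (9×80)
  = 1 − 744/720 = 1 − 1.03333 ≈ -0.0333

-0.0333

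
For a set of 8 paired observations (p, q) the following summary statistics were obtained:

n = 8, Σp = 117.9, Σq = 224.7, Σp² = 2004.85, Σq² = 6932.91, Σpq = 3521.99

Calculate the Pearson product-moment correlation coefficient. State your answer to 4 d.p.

0.5163

r = (nΣpq − ΣpΣq) / √[(nΣp² − (Σp)²)(nΣq² − (Σq)²)]
Numerator: 8×3521.99 − 117.9×224.7 = 1683.79
Denominator: √[(16038.8 − 13900.41)(55463.28 − 50490.09)] = √[2138.39 × 4973.19] = 3261.0765
r = 1683.79 / 3261.0765 ≈ 0.5163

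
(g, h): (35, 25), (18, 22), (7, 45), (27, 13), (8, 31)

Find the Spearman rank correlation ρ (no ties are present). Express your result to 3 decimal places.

Rank g: 5, 3, 1, 4, 2
Rank h: 3, 2, 5, 1, 4
d = rank(g) − rank(h): 2, 1, -4, 3, -2; Σd² = 34
ρ = 1 − 6Σd² / [n(n²−1)] = 1 − 6×34 / (5×24) = 1 − 204/120 ≈ -0.700

-0.700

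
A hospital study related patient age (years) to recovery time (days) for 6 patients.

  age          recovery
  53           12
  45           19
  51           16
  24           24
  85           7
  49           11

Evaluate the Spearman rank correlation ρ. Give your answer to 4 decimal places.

Rank age: 5, 2, 4, 1, 6, 3
Rank recovery: 3, 5, 4, 6, 1, 2
d = rank(age) − rank(recovery): 2, -3, 0, -5, 5, 1; Σd² = 64
ρ = 1 − 6Σd² / [n(n²−1)] = 1 − 6×64 / (6×35) = 1 − 384/210 ≈ -0.8286

-0.8286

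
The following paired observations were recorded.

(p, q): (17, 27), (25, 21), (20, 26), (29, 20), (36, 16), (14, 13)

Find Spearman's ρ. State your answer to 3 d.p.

-0.143

Rank p: 2, 4, 3, 5, 6, 1
Rank q: 6, 4, 5, 3, 2, 1
d = rank(p) − rank(q): -4, 0, -2, 2, 4, 0; Σd² = 40
ρ = 1 − 6Σd² / [n(n²−1)] = 1 − 6×40 / (6×35) = 1 − 240/210 ≈ -0.143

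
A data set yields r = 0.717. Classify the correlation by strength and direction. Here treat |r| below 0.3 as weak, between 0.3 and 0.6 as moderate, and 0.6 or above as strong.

strong positive

r = 0.717 > 0 so the relationship is positive.
|r| = 0.717, which falls in the strong range.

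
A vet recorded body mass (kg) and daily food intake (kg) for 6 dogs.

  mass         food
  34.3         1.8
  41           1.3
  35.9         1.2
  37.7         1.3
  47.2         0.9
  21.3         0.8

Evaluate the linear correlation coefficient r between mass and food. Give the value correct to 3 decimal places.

0.140

n = 6, Σx = 217.4, Σy = 7.3, Σx² = 8249.12, Σy² = 9.51, Σxy = 266.65
nΣxy − ΣxΣy = 1599.9 − 1587.02 = 12.88
nΣx² − (Σx)² = 49494.72 − 47262.76 = 2231.96; nΣy² − (Σy)² = 57.06 − 53.29 = 3.77
r = 12.88 / √(2231.96 × 3.77) = 12.88 / 91.7305 ≈ 0.140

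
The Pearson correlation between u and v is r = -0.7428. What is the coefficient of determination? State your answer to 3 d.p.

r² = (-0.7428)² = 0.552

0.552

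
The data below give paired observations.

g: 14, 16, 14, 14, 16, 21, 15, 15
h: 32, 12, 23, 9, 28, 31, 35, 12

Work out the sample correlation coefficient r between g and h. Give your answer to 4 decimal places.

n = 8, Σg = 125, Σh = 182, Σg² = 1991, Σh² = 4892, Σgh = 2892
nΣgh − ΣgΣh = 23136 − 22750 = 386
nΣg² − (Σg)² = 15928 − 15625 = 303; nΣh² − (Σh)² = 39136 − 33124 = 6012
r = 386 / √(303 × 6012) = 386 / 1349.6800 ≈ 0.2860

0.2860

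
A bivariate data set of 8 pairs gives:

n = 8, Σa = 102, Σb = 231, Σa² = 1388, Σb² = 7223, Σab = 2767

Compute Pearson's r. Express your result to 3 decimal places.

r = (nΣab − ΣaΣb) / √[(nΣa² − (Σa)²)(nΣb² − (Σb)²)]
Numerator: 8×2767 − 102×231 = -1426
Denominator: √[(11104 − 10404)(57784 − 53361)] = √[700 × 4423] = 1759.5738
r = -1426 / 1759.5738 ≈ -0.810

-0.810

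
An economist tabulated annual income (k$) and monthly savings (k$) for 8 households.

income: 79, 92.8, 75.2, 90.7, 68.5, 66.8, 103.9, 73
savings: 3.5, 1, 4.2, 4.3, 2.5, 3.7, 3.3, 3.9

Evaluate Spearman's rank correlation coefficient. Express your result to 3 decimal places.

Rank income: 5, 7, 4, 6, 2, 1, 8, 3
Rank savings: 4, 1, 7, 8, 2, 5, 3, 6
d = rank(income) − rank(savings): 1, 6, -3, -2, 0, -4, 5, -3; Σd² = 100
ρ = 1 − 6Σd² / [n(n²−1)] = 1 − 6×100 / (8×63) = 1 − 600/504 ≈ -0.190

-0.190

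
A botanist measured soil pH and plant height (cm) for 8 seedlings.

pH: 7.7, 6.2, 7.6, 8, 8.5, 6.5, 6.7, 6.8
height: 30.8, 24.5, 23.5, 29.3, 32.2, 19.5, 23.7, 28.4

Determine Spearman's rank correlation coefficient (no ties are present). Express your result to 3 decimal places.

0.738

Rank pH: 6, 1, 5, 7, 8, 2, 3, 4
Rank height: 7, 4, 2, 6, 8, 1, 3, 5
d = rank(pH) − rank(height): -1, -3, 3, 1, 0, 1, 0, -1; Σd² = 22
ρ = 1 − 6Σd² / [n(n²−1)] = 1 − 6×22 / (8×63) = 1 − 132/504 ≈ 0.738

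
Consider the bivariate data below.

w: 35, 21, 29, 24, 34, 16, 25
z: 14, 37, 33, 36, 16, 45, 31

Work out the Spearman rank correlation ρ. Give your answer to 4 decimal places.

Rank w: 7, 2, 5, 3, 6, 1, 4
Rank z: 1, 6, 4, 5, 2, 7, 3
d = rank(w) − rank(z): 6, -4, 1, -2, 4, -6, 1; Σd² = 110
ρ = 1 − 6Σd² / [n(n²−1)] = 1 − 6×110 / (7×48) = 1 − 660/336 ≈ -0.9643

-0.9643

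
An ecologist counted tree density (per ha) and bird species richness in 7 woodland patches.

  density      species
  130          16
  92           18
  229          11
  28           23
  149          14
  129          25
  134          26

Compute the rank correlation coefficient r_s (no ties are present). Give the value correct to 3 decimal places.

-0.536

Rank density: 4, 2, 7, 1, 6, 3, 5
Rank species: 3, 4, 1, 5, 2, 6, 7
d = rank(density) − rank(species): 1, -2, 6, -4, 4, -3, -2; Σd² = 86
ρ = 1 − 6Σd² / [n(n²−1)] = 1 − 6×86 / (7×48) = 1 − 516/336 ≈ -0.536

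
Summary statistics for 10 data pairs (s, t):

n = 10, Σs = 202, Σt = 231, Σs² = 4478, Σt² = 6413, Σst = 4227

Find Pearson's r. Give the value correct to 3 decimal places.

-0.671

r = (nΣst − ΣsΣt) / √[(nΣs² − (Σs)²)(nΣt² − (Σt)²)]
Numerator: 10×4227 − 202×231 = -4392
Denominator: √[(44780 − 40804)(64130 − 53361)] = √[3976 × 10769] = 6543.5116
r = -4392 / 6543.5116 ≈ -0.671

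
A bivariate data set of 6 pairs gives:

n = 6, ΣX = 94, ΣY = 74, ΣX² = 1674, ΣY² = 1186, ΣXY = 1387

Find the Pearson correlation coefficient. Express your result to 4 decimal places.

r = (nΣXY − ΣXΣY) / √[(nΣX² − (ΣX)²)(nΣY² − (ΣY)²)]
Numerator: 6×1387 − 94×74 = 1366
Denominator: √[(10044 − 8836)(7116 − 5476)] = √[1208 × 1640] = 1407.5226
r = 1366 / 1407.5226 ≈ 0.9705

0.9705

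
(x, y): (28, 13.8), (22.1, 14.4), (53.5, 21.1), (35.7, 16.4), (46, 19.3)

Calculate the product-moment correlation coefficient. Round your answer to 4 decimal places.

0.9723

n = 5, Σx = 185.3, Σy = 85, Σx² = 7525.15, Σy² = 1484.46, Σxy = 3306.77
nΣxy − ΣxΣy = 16533.85 − 15750.5 = 783.35
nΣx² − (Σx)² = 37625.75 − 34336.09 = 3289.66; nΣy² − (Σy)² = 7422.3 − 7225 = 197.3
r = 783.35 / √(3289.66 × 197.3) = 783.35 / 805.6363 ≈ 0.9723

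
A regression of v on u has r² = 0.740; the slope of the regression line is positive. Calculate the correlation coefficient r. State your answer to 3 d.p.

|r| = √0.740 = 0.860
The association is positive, so r = 0.860.

0.860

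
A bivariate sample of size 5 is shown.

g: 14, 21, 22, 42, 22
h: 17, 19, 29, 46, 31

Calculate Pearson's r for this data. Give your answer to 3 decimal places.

n = 5, Σg = 121, Σh = 142, Σg² = 3369, Σh² = 4568, Σgh = 3889
nΣgh − ΣgΣh = 19445 − 17182 = 2263
nΣg² − (Σg)² = 16845 − 14641 = 2204; nΣh² − (Σh)² = 22840 − 20164 = 2676
r = 2263 / √(2204 × 2676) = 2263 / 2428.5601 ≈ 0.932

0.932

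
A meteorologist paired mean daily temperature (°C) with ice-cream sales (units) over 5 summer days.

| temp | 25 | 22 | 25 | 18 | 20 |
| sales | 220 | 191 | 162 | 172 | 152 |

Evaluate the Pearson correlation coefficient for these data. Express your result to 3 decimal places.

n = 5, Σx = 110, Σy = 897, Σx² = 2458, Σy² = 163813, Σxy = 19888
nΣxy − ΣxΣy = 99440 − 98670 = 770
nΣx² − (Σx)² = 12290 − 12100 = 190; nΣy² − (Σy)² = 819065 − 804609 = 14456
r = 770 / √(190 × 14456) = 770 / 1657.2990 ≈ 0.465

0.465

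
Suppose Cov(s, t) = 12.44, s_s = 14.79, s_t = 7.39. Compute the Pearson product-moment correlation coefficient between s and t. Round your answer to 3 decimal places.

r = Cov(s,t) / (s_s · s_t) = 12.44 / (14.79 × 7.39)
  = 12.44 / 109.2981 ≈ 0.114

0.114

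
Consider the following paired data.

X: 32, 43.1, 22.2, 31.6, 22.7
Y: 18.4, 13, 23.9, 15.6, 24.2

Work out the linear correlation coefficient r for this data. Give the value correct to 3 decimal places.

-0.950

n = 5, ΣX = 151.6, ΣY = 95.1, ΣX² = 4888.3, ΣY² = 1907.77, ΣXY = 2721.98
nΣXY − ΣXΣY = 13609.9 − 14417.16 = -807.26
nΣX² − (ΣX)² = 24441.5 − 22982.56 = 1458.94; nΣY² − (ΣY)² = 9538.85 − 9044.01 = 494.84
r = -807.26 / √(1458.94 × 494.84) = -807.26 / 849.6716 ≈ -0.950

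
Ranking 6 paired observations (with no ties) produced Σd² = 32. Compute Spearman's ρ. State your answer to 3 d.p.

0.086

ρ = 1 − 6Σd² / [n(n²−1)] = 1 − 6×32 / (6×35)
  = 1 − 192/210 = 1 − 0.9143 ≈ 0.086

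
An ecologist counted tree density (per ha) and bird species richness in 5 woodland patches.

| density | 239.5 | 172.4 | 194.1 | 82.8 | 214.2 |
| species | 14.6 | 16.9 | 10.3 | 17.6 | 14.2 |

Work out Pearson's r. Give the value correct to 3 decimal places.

-0.558

n = 5, Σx = 903, Σy = 73.6, Σx² = 177494.3, Σy² = 1116.26, Σxy = 12908.41
nΣxy − ΣxΣy = 64542.05 − 66460.8 = -1918.75
nΣx² − (Σx)² = 887471.5 − 815409 = 72062.5; nΣy² − (Σy)² = 5581.3 − 5416.96 = 164.34
r = -1918.75 / √(72062.5 × 164.34) = -1918.75 / 3441.3299 ≈ -0.558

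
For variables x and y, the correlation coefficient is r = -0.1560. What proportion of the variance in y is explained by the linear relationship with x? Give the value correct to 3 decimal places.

0.024

r² = (-0.1560)² = 0.024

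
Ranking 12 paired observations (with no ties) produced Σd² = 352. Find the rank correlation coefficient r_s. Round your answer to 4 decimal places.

-0.2308

ρ = 1 − 6Σd² / [n(n²−1)] = 1 − 6×352 / (12×143)
  = 1 − 2112/1716 = 1 − 1.23077 ≈ -0.2308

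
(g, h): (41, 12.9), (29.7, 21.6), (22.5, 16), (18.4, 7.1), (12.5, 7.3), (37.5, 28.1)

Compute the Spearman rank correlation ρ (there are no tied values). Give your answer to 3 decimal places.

Rank g: 6, 4, 3, 2, 1, 5
Rank h: 3, 5, 4, 1, 2, 6
d = rank(g) − rank(h): 3, -1, -1, 1, -1, -1; Σd² = 14
ρ = 1 − 6Σd² / [n(n²−1)] = 1 − 6×14 / (6×35) = 1 − 84/210 ≈ 0.600

0.600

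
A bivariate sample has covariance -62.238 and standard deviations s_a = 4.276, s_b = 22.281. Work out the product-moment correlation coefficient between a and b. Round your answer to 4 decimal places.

r = Cov(a,b) / (s_a · s_b) = -62.238 / (4.276 × 22.281)
  = -62.238 / 95.2736 ≈ -0.6533

-0.6533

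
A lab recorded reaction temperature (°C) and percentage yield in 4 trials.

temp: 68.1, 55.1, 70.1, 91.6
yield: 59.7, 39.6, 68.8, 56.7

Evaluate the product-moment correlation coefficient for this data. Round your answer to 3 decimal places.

n = 4, Σx = 284.9, Σy = 224.8, Σx² = 20978.19, Σy² = 13080.58, Σxy = 16264.13
nΣxy − ΣxΣy = 65056.52 − 64045.52 = 1011
nΣx² − (Σx)² = 83912.76 − 81168.01 = 2744.75; nΣy² − (Σy)² = 52322.32 − 50535.04 = 1787.28
r = 1011 / √(2744.75 × 1787.28) = 1011 / 2214.8672 ≈ 0.456

0.456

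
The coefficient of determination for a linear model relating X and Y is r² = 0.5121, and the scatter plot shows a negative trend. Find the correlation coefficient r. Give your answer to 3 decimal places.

|r| = √0.5121 = 0.716
The association is negative, so r = −0.716.

-0.716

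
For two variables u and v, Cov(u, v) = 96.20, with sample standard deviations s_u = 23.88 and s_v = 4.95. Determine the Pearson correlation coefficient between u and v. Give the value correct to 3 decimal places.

0.814

r = Cov(u,v) / (s_u · s_v) = 96.20 / (23.88 × 4.95)
  = 96.20 / 118.2060 ≈ 0.814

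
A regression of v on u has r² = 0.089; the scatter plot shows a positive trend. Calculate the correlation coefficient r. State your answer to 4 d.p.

0.2983

|r| = √0.089 = 0.2983
The association is positive, so r = 0.2983.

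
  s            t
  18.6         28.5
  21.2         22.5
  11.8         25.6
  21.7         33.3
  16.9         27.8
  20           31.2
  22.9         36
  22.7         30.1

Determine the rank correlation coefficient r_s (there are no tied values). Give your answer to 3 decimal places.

Rank s: 3, 5, 1, 6, 2, 4, 8, 7
Rank t: 4, 1, 2, 7, 3, 6, 8, 5
d = rank(s) − rank(t): -1, 4, -1, -1, -1, -2, 0, 2; Σd² = 28
ρ = 1 − 6Σd² / [n(n²−1)] = 1 − 6×28 / (8×63) = 1 − 168/504 ≈ 0.667

0.667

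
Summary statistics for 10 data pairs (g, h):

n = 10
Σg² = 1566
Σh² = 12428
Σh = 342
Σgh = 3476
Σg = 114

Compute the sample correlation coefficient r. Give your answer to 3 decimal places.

-0.958

r = (nΣgh − ΣgΣh) / √[(nΣg² − (Σg)²)(nΣh² − (Σh)²)]
Numerator: 10×3476 − 114×342 = -4228
Denominator: √[(15660 − 12996)(124280 − 116964)] = √[2664 × 7316] = 4414.7281
r = -4228 / 4414.7281 ≈ -0.958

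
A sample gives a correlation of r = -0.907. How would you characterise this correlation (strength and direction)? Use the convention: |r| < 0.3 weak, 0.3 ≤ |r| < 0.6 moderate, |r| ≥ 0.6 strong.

r = -0.907 < 0 so the relationship is negative.
|r| = 0.907, which falls in the strong range.

strong negative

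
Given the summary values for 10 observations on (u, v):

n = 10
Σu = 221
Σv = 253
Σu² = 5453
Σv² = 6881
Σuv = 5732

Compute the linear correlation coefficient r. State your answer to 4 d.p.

r = (nΣuv − ΣuΣv) / √[(nΣu² − (Σu)²)(nΣv² − (Σv)²)]
Numerator: 10×5732 − 221×253 = 1407
Denominator: √[(54530 − 48841)(68810 − 64009)] = √[5689 × 4801] = 5226.1735
r = 1407 / 5226.1735 ≈ 0.2692

0.2692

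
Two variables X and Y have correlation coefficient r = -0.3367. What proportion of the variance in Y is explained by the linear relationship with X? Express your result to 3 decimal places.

r² = (-0.3367)² = 0.113

0.113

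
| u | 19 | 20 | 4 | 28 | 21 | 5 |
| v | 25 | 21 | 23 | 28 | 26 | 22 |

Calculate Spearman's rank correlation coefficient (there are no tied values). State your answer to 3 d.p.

Rank u: 3, 4, 1, 6, 5, 2
Rank v: 4, 1, 3, 6, 5, 2
d = rank(u) − rank(v): -1, 3, -2, 0, 0, 0; Σd² = 14
ρ = 1 − 6Σd² / [n(n²−1)] = 1 − 6×14 / (6×35) = 1 − 84/210 ≈ 0.600

0.600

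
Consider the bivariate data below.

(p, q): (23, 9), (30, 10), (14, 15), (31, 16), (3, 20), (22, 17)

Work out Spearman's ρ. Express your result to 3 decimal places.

-0.486

Rank p: 4, 5, 2, 6, 1, 3
Rank q: 1, 2, 3, 4, 6, 5
d = rank(p) − rank(q): 3, 3, -1, 2, -5, -2; Σd² = 52
ρ = 1 − 6Σd² / [n(n²−1)] = 1 − 6×52 / (6×35) = 1 − 312/210 ≈ -0.486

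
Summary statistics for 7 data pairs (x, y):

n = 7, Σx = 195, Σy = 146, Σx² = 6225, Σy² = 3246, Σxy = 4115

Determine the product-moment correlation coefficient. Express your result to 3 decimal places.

0.120

r = (nΣxy − ΣxΣy) / √[(nΣx² − (Σx)²)(nΣy² − (Σy)²)]
Numerator: 7×4115 − 195×146 = 335
Denominator: √[(43575 − 38025)(22722 − 21316)] = √[5550 × 1406] = 2793.4387
r = 335 / 2793.4387 ≈ 0.120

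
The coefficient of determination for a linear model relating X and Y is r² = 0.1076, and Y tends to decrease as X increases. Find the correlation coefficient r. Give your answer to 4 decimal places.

-0.3280

|r| = √0.1076 = 0.3280
The association is negative, so r = −0.3280.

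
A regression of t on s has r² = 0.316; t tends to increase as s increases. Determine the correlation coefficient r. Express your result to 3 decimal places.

|r| = √0.316 = 0.562
The association is positive, so r = 0.562.

0.562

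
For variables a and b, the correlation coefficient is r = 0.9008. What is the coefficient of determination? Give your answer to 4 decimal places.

r² = (0.9008)² = 0.8114

0.8114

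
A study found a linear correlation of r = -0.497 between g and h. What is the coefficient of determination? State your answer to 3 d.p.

0.247

r² = (-0.497)² = 0.247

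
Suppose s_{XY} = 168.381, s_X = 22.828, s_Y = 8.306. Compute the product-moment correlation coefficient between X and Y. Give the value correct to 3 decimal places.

0.888

r = Cov(X,Y) / (s_X · s_Y) = 168.381 / (22.828 × 8.306)
  = 168.381 / 189.6094 ≈ 0.888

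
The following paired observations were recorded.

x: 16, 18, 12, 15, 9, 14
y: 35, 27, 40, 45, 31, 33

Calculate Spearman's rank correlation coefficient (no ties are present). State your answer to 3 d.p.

Rank x: 5, 6, 2, 4, 1, 3
Rank y: 4, 1, 5, 6, 2, 3
d = rank(x) − rank(y): 1, 5, -3, -2, -1, 0; Σd² = 40
ρ = 1 − 6Σd² / [n(n²−1)] = 1 − 6×40 / (6×35) = 1 − 240/210 ≈ -0.143

-0.143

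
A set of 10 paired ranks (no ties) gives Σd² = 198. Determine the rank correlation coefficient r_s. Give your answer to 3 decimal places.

ρ = 1 − 6Σd² / [n(n²−1)] = 1 − 6×198 / (10×99)
  = 1 − 1188/990 = 1 − 1.2000 ≈ -0.200

-0.200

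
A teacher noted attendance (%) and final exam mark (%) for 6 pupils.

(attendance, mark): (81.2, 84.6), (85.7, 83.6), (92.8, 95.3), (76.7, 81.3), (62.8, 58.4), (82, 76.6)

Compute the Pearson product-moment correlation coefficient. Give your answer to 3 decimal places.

0.944

n = 6, Σx = 481.2, Σy = 479.8, Σx² = 39100.5, Σy² = 39116.02, Σxy = 39062.31
nΣxy − ΣxΣy = 234373.86 − 230879.76 = 3494.1
nΣx² − (Σx)² = 234603 − 231553.44 = 3049.56; nΣy² − (Σy)² = 234696.12 − 230208.04 = 4488.08
r = 3494.1 / √(3049.56 × 4488.08) = 3494.1 / 3699.5499 ≈ 0.944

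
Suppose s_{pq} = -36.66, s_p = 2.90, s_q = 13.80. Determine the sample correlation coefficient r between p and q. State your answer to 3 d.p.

r = Cov(p,q) / (s_p · s_q) = -36.66 / (2.90 × 13.80)
  = -36.66 / 40.0200 ≈ -0.916

-0.916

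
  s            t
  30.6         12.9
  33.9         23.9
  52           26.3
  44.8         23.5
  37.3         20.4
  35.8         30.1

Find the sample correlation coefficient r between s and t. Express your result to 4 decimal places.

n = 6, Σs = 234.4, Σt = 137.1, Σs² = 9469.54, Σt² = 3303.73, Σst = 5463.85
nΣst − ΣsΣt = 32783.1 − 32136.24 = 646.86
nΣs² − (Σs)² = 56817.24 − 54943.36 = 1873.88; nΣt² − (Σt)² = 19822.38 − 18796.41 = 1025.97
r = 646.86 / √(1873.88 × 1025.97) = 646.86 / 1386.5586 ≈ 0.4665

0.4665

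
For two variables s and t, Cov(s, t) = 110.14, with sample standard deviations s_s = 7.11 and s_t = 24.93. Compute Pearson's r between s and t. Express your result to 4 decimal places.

r = Cov(s,t) / (s_s · s_t) = 110.14 / (7.11 × 24.93)
  = 110.14 / 177.2523 ≈ 0.6214

0.6214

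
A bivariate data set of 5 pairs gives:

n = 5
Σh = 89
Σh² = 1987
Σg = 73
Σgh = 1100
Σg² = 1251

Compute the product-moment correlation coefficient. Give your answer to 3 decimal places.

-0.730

r = (nΣgh − ΣgΣh) / √[(nΣg² − (Σg)²)(nΣh² − (Σh)²)]
Numerator: 5×1100 − 73×89 = -997
Denominator: √[(6255 − 5329)(9935 − 7921)] = √[926 × 2014] = 1365.6368
r = -997 / 1365.6368 ≈ -0.730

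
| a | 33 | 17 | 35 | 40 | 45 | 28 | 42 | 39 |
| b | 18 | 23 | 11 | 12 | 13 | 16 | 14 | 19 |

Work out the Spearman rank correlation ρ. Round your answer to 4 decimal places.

Rank a: 3, 1, 4, 6, 8, 2, 7, 5
Rank b: 6, 8, 1, 2, 3, 5, 4, 7
d = rank(a) − rank(b): -3, -7, 3, 4, 5, -3, 3, -2; Σd² = 130
ρ = 1 − 6Σd² / [n(n²−1)] = 1 − 6×130 / (8×63) = 1 − 780/504 ≈ -0.5476

-0.5476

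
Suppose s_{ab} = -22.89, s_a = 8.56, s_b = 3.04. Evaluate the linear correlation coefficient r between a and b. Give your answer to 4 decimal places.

r = Cov(a,b) / (s_a · s_b) = -22.89 / (8.56 × 3.04)
  = -22.89 / 26.0224 ≈ -0.8796

-0.8796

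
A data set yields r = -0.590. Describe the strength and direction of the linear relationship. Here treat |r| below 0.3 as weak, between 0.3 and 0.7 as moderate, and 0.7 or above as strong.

r = -0.590 < 0 so the relationship is negative.
|r| = 0.590, which falls in the moderate range.

moderate negative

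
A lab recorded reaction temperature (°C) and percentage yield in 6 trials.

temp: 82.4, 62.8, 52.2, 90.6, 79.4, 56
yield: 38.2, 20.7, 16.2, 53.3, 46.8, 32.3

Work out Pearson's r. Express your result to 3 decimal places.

n = 6, Σx = 423.4, Σy = 207.5, Σx² = 31107.16, Σy² = 8224.59, Σxy = 15646.98
nΣxy − ΣxΣy = 93881.88 − 87855.5 = 6026.38
nΣx² − (Σx)² = 186642.96 − 179267.56 = 7375.4; nΣy² − (Σy)² = 49347.54 − 43056.25 = 6291.29
r = 6026.38 / √(7375.4 × 6291.29) = 6026.38 / 6811.8118 ≈ 0.885

0.885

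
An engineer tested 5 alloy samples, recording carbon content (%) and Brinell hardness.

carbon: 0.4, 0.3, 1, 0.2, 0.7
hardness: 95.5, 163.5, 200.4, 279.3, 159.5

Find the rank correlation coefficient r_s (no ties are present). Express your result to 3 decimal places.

-0.300

Rank carbon: 3, 2, 5, 1, 4
Rank hardness: 1, 3, 4, 5, 2
d = rank(carbon) − rank(hardness): 2, -1, 1, -4, 2; Σd² = 26
ρ = 1 − 6Σd² / [n(n²−1)] = 1 − 6×26 / (5×24) = 1 − 156/120 ≈ -0.300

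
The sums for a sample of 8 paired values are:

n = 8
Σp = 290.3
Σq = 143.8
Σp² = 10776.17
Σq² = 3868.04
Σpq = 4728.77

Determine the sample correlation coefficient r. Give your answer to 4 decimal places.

r = (nΣpq − ΣpΣq) / √[(nΣp² − (Σp)²)(nΣq² − (Σq)²)]
Numerator: 8×4728.77 − 290.3×143.8 = -3914.98
Denominator: √[(86209.36 − 84274.09)(30944.32 − 20678.44)] = √[1935.27 × 10265.88] = 4457.2693
r = -3914.98 / 4457.2693 ≈ -0.8783

-0.8783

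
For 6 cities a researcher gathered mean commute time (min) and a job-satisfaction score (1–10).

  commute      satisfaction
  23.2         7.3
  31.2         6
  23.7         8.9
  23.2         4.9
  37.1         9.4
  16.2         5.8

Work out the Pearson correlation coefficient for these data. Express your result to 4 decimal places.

0.5146

n = 6, Σx = 154.6, Σy = 42.3, Σx² = 4250.46, Σy² = 314.51, Σxy = 1123.87
nΣxy − ΣxΣy = 6743.22 − 6539.58 = 203.64
nΣx² − (Σx)² = 25502.76 − 23901.16 = 1601.6; nΣy² − (Σy)² = 1887.06 − 1789.29 = 97.77
r = 203.64 / √(1601.6 × 97.77) = 203.64 / 395.7126 ≈ 0.5146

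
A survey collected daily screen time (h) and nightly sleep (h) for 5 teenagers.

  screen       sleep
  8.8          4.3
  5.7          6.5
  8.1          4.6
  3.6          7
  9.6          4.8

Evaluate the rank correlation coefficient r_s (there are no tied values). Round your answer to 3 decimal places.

-0.700

Rank screen: 4, 2, 3, 1, 5
Rank sleep: 1, 4, 2, 5, 3
d = rank(screen) − rank(sleep): 3, -2, 1, -4, 2; Σd² = 34
ρ = 1 − 6Σd² / [n(n²−1)] = 1 − 6×34 / (5×24) = 1 − 204/120 ≈ -0.700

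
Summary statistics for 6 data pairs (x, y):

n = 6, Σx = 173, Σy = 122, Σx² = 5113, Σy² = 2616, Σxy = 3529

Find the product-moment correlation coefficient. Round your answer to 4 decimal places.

0.0872

r = (nΣxy − ΣxΣy) / √[(nΣx² − (Σx)²)(nΣy² − (Σy)²)]
Numerator: 6×3529 − 173×122 = 68
Denominator: √[(30678 − 29929)(15696 − 14884)] = √[749 × 812] = 779.8641
r = 68 / 779.8641 ≈ 0.0872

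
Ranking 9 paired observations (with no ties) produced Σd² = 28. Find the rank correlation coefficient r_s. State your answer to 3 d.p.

ρ = 1 − 6Σd² / [n(n²−1)] = 1 − 6×28 / (9×80)
  = 1 − 168/720 = 1 − 0.2333 ≈ 0.767

0.767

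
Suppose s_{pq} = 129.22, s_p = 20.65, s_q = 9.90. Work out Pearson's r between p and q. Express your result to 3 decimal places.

0.632

r = Cov(p,q) / (s_p · s_q) = 129.22 / (20.65 × 9.90)
  = 129.22 / 204.4350 ≈ 0.632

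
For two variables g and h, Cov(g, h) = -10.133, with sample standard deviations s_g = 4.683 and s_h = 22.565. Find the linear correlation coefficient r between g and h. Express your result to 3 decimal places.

r = Cov(g,h) / (s_g · s_h) = -10.133 / (4.683 × 22.565)
  = -10.133 / 105.6719 ≈ -0.096

-0.096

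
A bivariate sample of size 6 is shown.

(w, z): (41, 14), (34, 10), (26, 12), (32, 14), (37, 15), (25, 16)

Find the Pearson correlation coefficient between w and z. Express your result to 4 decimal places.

-0.0519

n = 6, Σw = 195, Σz = 81, Σw² = 6531, Σz² = 1117, Σwz = 2629
nΣwz − ΣwΣz = 15774 − 15795 = -21
nΣw² − (Σw)² = 39186 − 38025 = 1161; nΣz² − (Σz)² = 6702 − 6561 = 141
r = -21 / √(1161 × 141) = -21 / 404.5998 ≈ -0.0519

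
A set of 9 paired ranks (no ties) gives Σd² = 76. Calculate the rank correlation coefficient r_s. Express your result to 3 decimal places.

0.367

ρ = 1 − 6Σd² / [n(n²−1)] = 1 − 6×76 / (9×80)
  = 1 − 456/720 = 1 − 0.6333 ≈ 0.367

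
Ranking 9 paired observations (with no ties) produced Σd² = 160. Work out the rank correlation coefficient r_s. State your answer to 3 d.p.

ρ = 1 − 6Σd² / [n(n²−1)] = 1 − 6×160 / (9×80)
  = 1 − 960/720 = 1 − 1.3333 ≈ -0.333

-0.333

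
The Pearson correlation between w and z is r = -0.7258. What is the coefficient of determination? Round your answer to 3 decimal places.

r² = (-0.7258)² = 0.527

0.527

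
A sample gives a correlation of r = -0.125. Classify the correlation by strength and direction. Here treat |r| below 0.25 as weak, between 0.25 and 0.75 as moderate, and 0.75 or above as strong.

weak negative

r = -0.125 < 0 so the relationship is negative.
|r| = 0.125, which falls in the weak range.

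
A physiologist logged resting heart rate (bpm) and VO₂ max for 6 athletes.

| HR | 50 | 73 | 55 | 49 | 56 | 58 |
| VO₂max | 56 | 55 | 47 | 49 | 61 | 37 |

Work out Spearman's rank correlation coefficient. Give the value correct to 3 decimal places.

-0.086

Rank HR: 2, 6, 3, 1, 4, 5
Rank VO₂max: 5, 4, 2, 3, 6, 1
d = rank(HR) − rank(VO₂max): -3, 2, 1, -2, -2, 4; Σd² = 38
ρ = 1 − 6Σd² / [n(n²−1)] = 1 − 6×38 / (6×35) = 1 − 228/210 ≈ -0.086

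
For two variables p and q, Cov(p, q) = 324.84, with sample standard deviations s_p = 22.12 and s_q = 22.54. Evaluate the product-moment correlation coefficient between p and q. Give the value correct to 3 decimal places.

r = Cov(p,q) / (s_p · s_q) = 324.84 / (22.12 × 22.54)
  = 324.84 / 498.5848 ≈ 0.652

0.652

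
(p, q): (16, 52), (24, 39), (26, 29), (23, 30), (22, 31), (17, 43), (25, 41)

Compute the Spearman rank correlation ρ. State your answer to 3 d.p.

-0.679

Rank p: 1, 5, 7, 4, 3, 2, 6
Rank q: 7, 4, 1, 2, 3, 6, 5
d = rank(p) − rank(q): -6, 1, 6, 2, 0, -4, 1; Σd² = 94
ρ = 1 − 6Σd² / [n(n²−1)] = 1 − 6×94 / (7×48) = 1 − 564/336 ≈ -0.679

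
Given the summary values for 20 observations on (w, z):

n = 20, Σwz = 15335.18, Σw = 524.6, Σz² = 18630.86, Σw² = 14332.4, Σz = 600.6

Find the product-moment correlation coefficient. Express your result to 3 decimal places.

-0.717

r = (nΣwz − ΣwΣz) / √[(nΣw² − (Σw)²)(nΣz² − (Σz)²)]
Numerator: 20×15335.18 − 524.6×600.6 = -8371.16
Denominator: √[(286648 − 275205.16)(372617.2 − 360720.36)] = √[11442.84 × 11896.84] = 11667.6320
r = -8371.16 / 11667.6320 ≈ -0.717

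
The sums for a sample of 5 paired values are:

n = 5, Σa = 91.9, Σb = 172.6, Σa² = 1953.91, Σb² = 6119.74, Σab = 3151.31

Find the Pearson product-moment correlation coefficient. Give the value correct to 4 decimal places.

r = (nΣab − ΣaΣb) / √[(nΣa² − (Σa)²)(nΣb² − (Σb)²)]
Numerator: 5×3151.31 − 91.9×172.6 = -105.39
Denominator: √[(9769.55 − 8445.61)(30598.7 − 29790.76)] = √[1323.94 × 807.94] = 1034.2457
r = -105.39 / 1034.2457 ≈ -0.1019

-0.1019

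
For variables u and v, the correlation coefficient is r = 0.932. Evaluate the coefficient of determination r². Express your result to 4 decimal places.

0.8686

r² = (0.932)² = 0.8686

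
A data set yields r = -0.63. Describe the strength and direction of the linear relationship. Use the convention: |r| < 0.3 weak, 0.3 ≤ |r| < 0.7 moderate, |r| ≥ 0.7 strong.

moderate negative

r = -0.63 < 0 so the relationship is negative.
|r| = 0.63, which falls in the moderate range.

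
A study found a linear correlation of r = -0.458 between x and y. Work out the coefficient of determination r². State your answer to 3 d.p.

r² = (-0.458)² = 0.210

0.210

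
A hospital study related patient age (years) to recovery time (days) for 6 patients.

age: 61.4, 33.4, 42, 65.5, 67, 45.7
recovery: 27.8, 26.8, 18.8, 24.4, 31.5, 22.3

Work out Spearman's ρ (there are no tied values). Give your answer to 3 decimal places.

0.543

Rank age: 4, 1, 2, 5, 6, 3
Rank recovery: 5, 4, 1, 3, 6, 2
d = rank(age) − rank(recovery): -1, -3, 1, 2, 0, 1; Σd² = 16
ρ = 1 − 6Σd² / [n(n²−1)] = 1 − 6×16 / (6×35) = 1 − 96/210 ≈ 0.543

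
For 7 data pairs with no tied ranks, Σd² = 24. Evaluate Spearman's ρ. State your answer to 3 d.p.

0.571

ρ = 1 − 6Σd² / [n(n²−1)] = 1 − 6×24 / (7×48)
  = 1 − 144/336 = 1 − 0.4286 ≈ 0.571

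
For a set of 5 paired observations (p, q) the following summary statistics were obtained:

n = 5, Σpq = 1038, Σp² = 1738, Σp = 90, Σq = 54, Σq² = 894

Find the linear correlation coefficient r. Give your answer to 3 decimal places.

r = (nΣpq − ΣpΣq) / √[(nΣp² − (Σp)²)(nΣq² − (Σq)²)]
Numerator: 5×1038 − 90×54 = 330
Denominator: √[(8690 − 8100)(4470 − 2916)] = √[590 × 1554] = 957.5281
r = 330 / 957.5281 ≈ 0.345

0.345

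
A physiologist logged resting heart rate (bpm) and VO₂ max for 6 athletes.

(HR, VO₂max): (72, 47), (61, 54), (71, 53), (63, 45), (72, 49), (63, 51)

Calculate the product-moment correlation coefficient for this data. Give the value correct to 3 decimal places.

-0.177

n = 6, Σx = 402, Σy = 299, Σx² = 27068, Σy² = 14961, Σxy = 20017
nΣxy − ΣxΣy = 120102 − 120198 = -96
nΣx² − (Σx)² = 162408 − 161604 = 804; nΣy² − (Σy)² = 89766 − 89401 = 365
r = -96 / √(804 × 365) = -96 / 541.7195 ≈ -0.177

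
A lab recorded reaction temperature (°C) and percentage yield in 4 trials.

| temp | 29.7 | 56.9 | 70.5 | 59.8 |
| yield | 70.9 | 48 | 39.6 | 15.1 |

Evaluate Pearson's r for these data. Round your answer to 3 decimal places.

n = 4, Σx = 216.9, Σy = 173.6, Σx² = 12665.99, Σy² = 9126.98, Σxy = 8531.71
nΣxy − ΣxΣy = 34126.84 − 37653.84 = -3527
nΣx² − (Σx)² = 50663.96 − 47045.61 = 3618.35; nΣy² − (Σy)² = 36507.92 − 30136.96 = 6370.96
r = -3527 / √(3618.35 × 6370.96) = -3527 / 4801.2877 ≈ -0.735

-0.735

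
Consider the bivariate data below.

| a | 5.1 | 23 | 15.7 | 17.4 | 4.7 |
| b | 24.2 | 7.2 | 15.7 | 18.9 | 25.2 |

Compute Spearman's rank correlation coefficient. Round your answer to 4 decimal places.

-0.9000

Rank a: 2, 5, 3, 4, 1
Rank b: 4, 1, 2, 3, 5
d = rank(a) − rank(b): -2, 4, 1, 1, -4; Σd² = 38
ρ = 1 − 6Σd² / [n(n²−1)] = 1 − 6×38 / (5×24) = 1 − 228/120 ≈ -0.9000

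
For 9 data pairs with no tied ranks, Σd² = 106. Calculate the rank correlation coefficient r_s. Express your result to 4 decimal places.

0.1167

ρ = 1 − 6Σd² / [n(n²−1)] = 1 − 6×106 / (9×80)
  = 1 − 636/720 = 1 − 0.88333 ≈ 0.1167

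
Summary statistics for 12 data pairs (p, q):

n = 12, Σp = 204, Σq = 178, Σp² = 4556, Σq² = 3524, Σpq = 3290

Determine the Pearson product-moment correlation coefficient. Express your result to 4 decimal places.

r = (nΣpq − ΣpΣq) / √[(nΣp² − (Σp)²)(nΣq² − (Σq)²)]
Numerator: 12×3290 − 204×178 = 3168
Denominator: √[(54672 − 41616)(42288 − 31684)] = √[13056 × 10604] = 11766.3004
r = 3168 / 11766.3004 ≈ 0.2692

0.2692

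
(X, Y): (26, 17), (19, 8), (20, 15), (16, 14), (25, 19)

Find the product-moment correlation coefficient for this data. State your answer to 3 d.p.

n = 5, ΣX = 106, ΣY = 73, ΣX² = 2318, ΣY² = 1135, ΣXY = 1593
nΣXY − ΣXΣY = 7965 − 7738 = 227
nΣX² − (ΣX)² = 11590 − 11236 = 354; nΣY² − (ΣY)² = 5675 − 5329 = 346
r = 227 / √(354 × 346) = 227 / 349.9771 ≈ 0.649

0.649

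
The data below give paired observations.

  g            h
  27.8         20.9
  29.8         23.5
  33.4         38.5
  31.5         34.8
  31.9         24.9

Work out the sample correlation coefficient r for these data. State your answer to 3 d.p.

n = 5, Σg = 154.4, Σh = 142.6, Σg² = 4786.3, Σh² = 4302.36, Σgh = 4457.73
nΣgh − ΣgΣh = 22288.65 − 22017.44 = 271.21
nΣg² − (Σg)² = 23931.5 − 23839.36 = 92.14; nΣh² − (Σh)² = 21511.8 − 20334.76 = 1177.04
r = 271.21 / √(92.14 × 1177.04) = 271.21 / 329.3212 ≈ 0.824

0.824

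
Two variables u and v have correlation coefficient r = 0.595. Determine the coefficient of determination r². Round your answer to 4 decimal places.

0.3540

r² = (0.595)² = 0.3540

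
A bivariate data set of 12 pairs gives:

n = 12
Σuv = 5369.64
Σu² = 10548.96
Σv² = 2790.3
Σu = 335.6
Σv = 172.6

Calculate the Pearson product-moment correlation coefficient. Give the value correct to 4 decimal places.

r = (nΣuv − ΣuΣv) / √[(nΣu² − (Σu)²)(nΣv² − (Σv)²)]
Numerator: 12×5369.64 − 335.6×172.6 = 6511.12
Denominator: √[(126587.52 − 112627.36)(33483.6 − 29790.76)] = √[13960.16 × 3692.84] = 7180.0165
r = 6511.12 / 7180.0165 ≈ 0.9068

0.9068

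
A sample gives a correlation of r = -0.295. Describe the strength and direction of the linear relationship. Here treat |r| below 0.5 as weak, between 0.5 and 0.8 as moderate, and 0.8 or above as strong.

r = -0.295 < 0 so the relationship is negative.
|r| = 0.295, which falls in the weak range.

weak negative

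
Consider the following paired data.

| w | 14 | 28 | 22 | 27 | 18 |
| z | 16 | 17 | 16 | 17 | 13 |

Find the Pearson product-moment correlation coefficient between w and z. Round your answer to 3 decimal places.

n = 5, Σw = 109, Σz = 79, Σw² = 2517, Σz² = 1259, Σwz = 1745
nΣwz − ΣwΣz = 8725 − 8611 = 114
nΣw² − (Σw)² = 12585 − 11881 = 704; nΣz² − (Σz)² = 6295 − 6241 = 54
r = 114 / √(704 × 54) = 114 / 194.9769 ≈ 0.585

0.585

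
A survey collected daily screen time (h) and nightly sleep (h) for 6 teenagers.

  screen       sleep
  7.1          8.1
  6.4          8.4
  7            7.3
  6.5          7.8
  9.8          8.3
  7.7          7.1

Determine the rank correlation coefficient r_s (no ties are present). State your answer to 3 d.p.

-0.257

Rank screen: 4, 1, 3, 2, 6, 5
Rank sleep: 4, 6, 2, 3, 5, 1
d = rank(screen) − rank(sleep): 0, -5, 1, -1, 1, 4; Σd² = 44
ρ = 1 − 6Σd² / [n(n²−1)] = 1 − 6×44 / (6×35) = 1 − 264/210 ≈ -0.257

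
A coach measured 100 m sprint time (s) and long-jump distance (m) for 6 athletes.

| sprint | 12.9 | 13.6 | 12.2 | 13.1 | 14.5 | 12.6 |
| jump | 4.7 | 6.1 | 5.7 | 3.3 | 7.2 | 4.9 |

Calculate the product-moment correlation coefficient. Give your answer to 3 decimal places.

0.556

n = 6, Σx = 78.9, Σy = 31.9, Σx² = 1040.83, Σy² = 178.53, Σxy = 422.5
nΣxy − ΣxΣy = 2535 − 2516.91 = 18.09
nΣx² − (Σx)² = 6244.98 − 6225.21 = 19.77; nΣy² − (Σy)² = 1071.18 − 1017.61 = 53.57
r = 18.09 / √(19.77 × 53.57) = 18.09 / 32.5435 ≈ 0.556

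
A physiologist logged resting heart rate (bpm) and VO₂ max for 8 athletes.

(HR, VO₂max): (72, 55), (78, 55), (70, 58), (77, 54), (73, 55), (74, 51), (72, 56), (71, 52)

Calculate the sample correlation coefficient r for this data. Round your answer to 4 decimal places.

n = 8, Σx = 587, Σy = 436, Σx² = 43127, Σy² = 23796, Σxy = 31981
nΣxy − ΣxΣy = 255848 − 255932 = -84
nΣx² − (Σx)² = 345016 − 344569 = 447; nΣy² − (Σy)² = 190368 − 190096 = 272
r = -84 / √(447 × 272) = -84 / 348.6890 ≈ -0.2409

-0.2409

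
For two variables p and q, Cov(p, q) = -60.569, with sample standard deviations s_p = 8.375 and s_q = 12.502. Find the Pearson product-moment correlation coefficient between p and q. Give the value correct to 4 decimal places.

r = Cov(p,q) / (s_p · s_q) = -60.569 / (8.375 × 12.502)
  = -60.569 / 104.7043 ≈ -0.5785

-0.5785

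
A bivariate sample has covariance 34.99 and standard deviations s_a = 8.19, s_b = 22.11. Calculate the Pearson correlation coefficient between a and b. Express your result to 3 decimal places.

0.193

r = Cov(a,b) / (s_a · s_b) = 34.99 / (8.19 × 22.11)
  = 34.99 / 181.0809 ≈ 0.193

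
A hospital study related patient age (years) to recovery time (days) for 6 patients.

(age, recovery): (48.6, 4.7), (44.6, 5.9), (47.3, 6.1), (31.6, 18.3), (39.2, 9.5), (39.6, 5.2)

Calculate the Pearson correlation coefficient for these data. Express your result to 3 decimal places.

n = 6, Σx = 250.9, Σy = 49.7, Σx² = 10691.77, Σy² = 546.29, Σxy = 1936.69
nΣxy − ΣxΣy = 11620.14 − 12469.73 = -849.59
nΣx² − (Σx)² = 64150.62 − 62950.81 = 1199.81; nΣy² − (Σy)² = 3277.74 − 2470.09 = 807.65
r = -849.59 / √(1199.81 × 807.65) = -849.59 / 984.3915 ≈ -0.863

-0.863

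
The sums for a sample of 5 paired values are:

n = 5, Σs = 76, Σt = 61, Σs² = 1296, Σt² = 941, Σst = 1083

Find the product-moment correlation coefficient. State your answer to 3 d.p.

r = (nΣst − ΣsΣt) / √[(nΣs² − (Σs)²)(nΣt² − (Σt)²)]
Numerator: 5×1083 − 76×61 = 779
Denominator: √[(6480 − 5776)(4705 − 3721)] = √[704 × 984] = 832.3076
r = 779 / 832.3076 ≈ 0.936

0.936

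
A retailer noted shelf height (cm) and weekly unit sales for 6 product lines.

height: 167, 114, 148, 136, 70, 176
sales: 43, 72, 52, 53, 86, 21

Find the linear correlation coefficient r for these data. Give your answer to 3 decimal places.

-0.953

n = 6, Σx = 811, Σy = 327, Σx² = 117161, Σy² = 20383, Σxy = 40009
nΣxy − ΣxΣy = 240054 − 265197 = -25143
nΣx² − (Σx)² = 702966 − 657721 = 45245; nΣy² − (Σy)² = 122298 − 106929 = 15369
r = -25143 / √(45245 × 15369) = -25143 / 26369.8768 ≈ -0.953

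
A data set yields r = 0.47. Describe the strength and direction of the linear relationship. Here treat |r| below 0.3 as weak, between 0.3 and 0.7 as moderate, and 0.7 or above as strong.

r = 0.47 > 0 so the relationship is positive.
|r| = 0.47, which falls in the moderate range.

moderate positive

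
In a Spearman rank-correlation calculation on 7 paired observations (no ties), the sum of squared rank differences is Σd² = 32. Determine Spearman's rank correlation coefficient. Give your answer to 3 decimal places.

0.429

ρ = 1 − 6Σd² / [n(n²−1)] = 1 − 6×32 / (7×48)
  = 1 − 192/336 = 1 − 0.5714 ≈ 0.429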